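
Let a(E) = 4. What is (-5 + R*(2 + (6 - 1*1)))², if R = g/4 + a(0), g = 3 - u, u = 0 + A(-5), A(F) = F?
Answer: 1369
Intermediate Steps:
u = -5 (u = 0 - 5 = -5)
g = 8 (g = 3 - 1*(-5) = 3 + 5 = 8)
R = 6 (R = 8/4 + 4 = 8*(¼) + 4 = 2 + 4 = 6)
(-5 + R*(2 + (6 - 1*1)))² = (-5 + 6*(2 + (6 - 1*1)))² = (-5 + 6*(2 + (6 - 1)))² = (-5 + 6*(2 + 5))² = (-5 + 6*7)² = (-5 + 42)² = 37² = 1369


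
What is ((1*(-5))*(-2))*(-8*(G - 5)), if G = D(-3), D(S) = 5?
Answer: 0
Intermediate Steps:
G = 5
((1*(-5))*(-2))*(-8*(G - 5)) = ((1*(-5))*(-2))*(-8*(5 - 5)) = (-5*(-2))*(-8*0) = 10*0 = 0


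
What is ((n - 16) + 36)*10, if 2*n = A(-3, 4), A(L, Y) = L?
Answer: 185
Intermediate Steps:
n = -3/2 (n = (½)*(-3) = -3/2 ≈ -1.5000)
((n - 16) + 36)*10 = ((-3/2 - 16) + 36)*10 = (-35/2 + 36)*10 = (37/2)*10 = 185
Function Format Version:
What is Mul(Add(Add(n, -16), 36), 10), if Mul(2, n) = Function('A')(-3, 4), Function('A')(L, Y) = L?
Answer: 185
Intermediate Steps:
n = Rational(-3, 2) (n = Mul(Rational(1, 2), -3) = Rational(-3, 2) ≈ -1.5000)
Mul(Add(Add(n, -16), 36), 10) = Mul(Add(Add(Rational(-3, 2), -16), 36), 10) = Mul(Add(Rational(-35, 2), 36), 10) = Mul(Rational(37, 2), 10) = 185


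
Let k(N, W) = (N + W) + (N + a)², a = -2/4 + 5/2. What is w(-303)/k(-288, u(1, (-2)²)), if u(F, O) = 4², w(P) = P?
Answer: -303/81524 ≈ -0.0037167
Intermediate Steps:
a = 2 (a = -2*¼ + 5*(½) = -½ + 5/2 = 2)
u(F, O) = 16
k(N, W) = N + W + (2 + N)² (k(N, W) = (N + W) + (N + 2)² = (N + W) + (2 + N)² = N + W + (2 + N)²)
w(-303)/k(-288, u(1, (-2)²)) = -303/(-288 + 16 + (2 - 288)²) = -303/(-288 + 16 + (-286)²) = -303/(-288 + 16 + 81796) = -303/81524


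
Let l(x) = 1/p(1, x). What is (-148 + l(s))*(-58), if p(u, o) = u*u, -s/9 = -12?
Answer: 8526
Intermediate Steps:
s = 108 (s = -9*(-12) = 108)
p(u, o) = u²
l(x) = 1 (l(x) = 1/(1²) = 1/1 = 1)
(-148 + l(s))*(-58) = (-148 + 1)*(-58) = -147*(-58) = 8526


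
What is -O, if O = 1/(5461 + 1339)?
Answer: -1/6800 ≈ -0.00014706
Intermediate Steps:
O = 1/6800 ≈ 0.00014706
-O = -1*1/6800 = -1/6800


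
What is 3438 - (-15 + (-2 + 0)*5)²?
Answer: 2813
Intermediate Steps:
3438 - (-15 + (-2 + 0)*5)² = 3438 - (-15 - 2*5)² = 3438 - (-15 - 10)² = 3438 - 1*(-25)² = 3438 - 1*625 = 3438 - 625 = 2813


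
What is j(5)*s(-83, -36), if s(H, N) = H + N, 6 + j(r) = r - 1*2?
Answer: 357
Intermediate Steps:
j(r) = -8 + r (j(r) = -6 + (r - 1*2) = -6 + (r - 2) = -6 + (-2 + r) = -8 + r)
j(5)*s(-83, -36) = (-8 + 5)*(-83 - 36) = -3*(-119) = 357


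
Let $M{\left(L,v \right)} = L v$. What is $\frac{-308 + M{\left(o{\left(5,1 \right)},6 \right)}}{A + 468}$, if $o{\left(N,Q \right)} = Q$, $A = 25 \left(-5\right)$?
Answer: $- \frac{302}{343} \approx -0.88047$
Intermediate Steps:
$A = -125$
$\frac{-308 + M{\left(o{\left(5,1 \right)},6 \right)}}{A + 468} = \frac{-308 + 1 \cdot 6}{-125 + 468} = \frac{-308 + 6}{343} = \left(-302\right) \frac{1}{343} = - \frac{302}{343}$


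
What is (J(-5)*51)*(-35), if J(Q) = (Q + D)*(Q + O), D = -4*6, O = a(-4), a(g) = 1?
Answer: -207060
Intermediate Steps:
O = 1
D = -24
J(Q) = (1 + Q)*(-24 + Q) (J(Q) = (Q - 24)*(Q + 1) = (-24 + Q)*(1 + Q) = (1 + Q)*(-24 + Q))
(J(-5)*51)*(-35) = ((-24 + (-5)² - 23*(-5))*51)*(-35) = ((-24 + 25 + 115)*51)*(-35) = (116*51)*(-35) = 5916*(-35) = -207060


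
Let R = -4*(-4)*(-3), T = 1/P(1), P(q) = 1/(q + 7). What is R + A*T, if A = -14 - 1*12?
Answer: -256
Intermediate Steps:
P(q) = 1/(7 + q)
A = -26 (A = -14 - 12 = -26)
T = 8 (T = 1/(1/(7 + 1)) = 1/(1/8) = 1/(⅛) = 8)
R = -48 (R = 16*(-3) = -48)
R + A*T = -48 - 26*8 = -48 - 208 = -256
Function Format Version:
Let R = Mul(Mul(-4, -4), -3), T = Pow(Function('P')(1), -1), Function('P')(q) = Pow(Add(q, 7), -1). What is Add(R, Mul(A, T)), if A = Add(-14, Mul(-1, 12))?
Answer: -256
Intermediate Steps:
Function('P')(q) = Pow(Add(7, q), -1)
A = -26 (A = Add(-14, -12) = -26)
T = 8 (T = Pow(Pow(Add(7, 1), -1), -1) = Pow(Pow(8, -1), -1) = Pow(Rational(1, 8), -1) = 8)
R = -48 (R = Mul(16, -3) = -48)
Add(R, Mul(A, T)) = Add(-48, Mul(-26, 8)) = Add(-48, -208) = -256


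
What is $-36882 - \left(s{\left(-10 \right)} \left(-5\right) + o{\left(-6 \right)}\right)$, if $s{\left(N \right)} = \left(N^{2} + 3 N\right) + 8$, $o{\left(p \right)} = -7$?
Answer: $-36485$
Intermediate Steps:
$s{\left(N \right)} = 8 + N^{2} + 3 N$
$-36882 - \left(s{\left(-10 \right)} \left(-5\right) + o{\left(-6 \right)}\right) = -36882 - \left(\left(8 + \left(-10\right)^{2} + 3 \left(-10\right)\right) \left(-5\right) - 7\right) = -36882 - \left(\left(8 + 100 - 30\right) \left(-5\right) - 7\right) = -36882 - \left(78 \left(-5\right) - 7\right) = -36882 - \left(-390 - 7\right) = -36882 - -397 = -36882 + 397 = -36485$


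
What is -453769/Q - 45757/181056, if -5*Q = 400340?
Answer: 19623482147/3624197952 ≈ 5.4146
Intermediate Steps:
Q = -80068 (Q = -1/5*400340 = -80068)
-453769/Q - 45757/181056 = -453769/(-80068) - 45757/181056 = -453769*(-1/80068) - 45757*1/181056 = 453769/80068 - 45757/181056 = 19623482147/3624197952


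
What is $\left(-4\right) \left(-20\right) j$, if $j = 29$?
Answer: $2320$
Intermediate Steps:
$\left(-4\right) \left(-20\right) j = \left(-4\right) \left(-20\right) 29 = 80 \cdot 29 = 2320$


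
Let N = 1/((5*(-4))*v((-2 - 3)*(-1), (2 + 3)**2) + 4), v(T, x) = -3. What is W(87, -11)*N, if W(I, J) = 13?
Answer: 13/64 ≈ 0.20313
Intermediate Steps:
N = 1/64 (N = 1/((5*(-4))*(-3) + 4) = 1/(-20*(-3) + 4) = 1/(60 + 4) = 1/64 ≈ 0.015625)
W(87, -11)*N = 13*(1/64) = 13/64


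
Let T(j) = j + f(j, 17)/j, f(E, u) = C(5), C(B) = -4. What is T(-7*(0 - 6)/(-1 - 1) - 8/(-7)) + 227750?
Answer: 221581625/973 ≈ 2.2773e+5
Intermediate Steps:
f(E, u) = -4
T(j) = j - 4/j
T(-7*(0 - 6)/(-1 - 1) - 8/(-7)) + 227750 = ((-7*(0 - 6)/(-1 - 1) - 8/(-7)) - 4/(-7*(0 - 6)/(-1 - 1) - 8/(-7))) + 227750 = ((-(-42)/(-2) - 8*(-⅐)) - 4/(-(-42)/(-2) - 8*(-⅐))) + 227750 = ((-(-42)*(-1)/2 + 8/7) - 4/(-(-42)*(-1)/2 + 8/7)) + 227750 = ((-7*3 + 8/7) - 4/(-7*3 + 8/7)) + 227750 = ((-21 + 8/7) - 4/(-21 + 8/7)) + 227750 = (-139/7 - 4/(-139/7)) + 227750 = (-139/7 - 4*(-7/139)) + 227750 = (-139/7 + 28/139) + 227750 = -19125/973 + 227750 = 221581625/973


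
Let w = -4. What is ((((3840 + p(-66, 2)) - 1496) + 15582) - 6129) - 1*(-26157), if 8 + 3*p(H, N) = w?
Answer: 37950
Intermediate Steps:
p(H, N) = -4 (p(H, N) = -8/3 + (1/3)*(-4) = -8/3 - 4/3 = -4)
((((3840 + p(-66, 2)) - 1496) + 15582) - 6129) - 1*(-26157) = ((((3840 - 4) - 1496) + 15582) - 6129) - 1*(-26157) = (((3836 - 1496) + 15582) - 6129) + 26157 = ((2340 + 15582) - 6129) + 26157 = (17922 - 6129) + 26157 = 11793 + 26157 = 37950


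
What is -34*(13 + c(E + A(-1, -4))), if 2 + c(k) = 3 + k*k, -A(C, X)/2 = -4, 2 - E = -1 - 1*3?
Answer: -7140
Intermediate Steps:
E = 6 (E = 2 - (-1 - 1*3) = 2 - (-1 - 3) = 2 - 1*(-4) = 2 + 4 = 6)
A(C, X) = 8 (A(C, X) = -2*(-4) = 8)
c(k) = 1 + k**2 (c(k) = -2 + (3 + k*k) = -2 + (3 + k**2) = 1 + k**2)
-34*(13 + c(E + A(-1, -4))) = -34*(13 + (1 + (6 + 8)**2)) = -34*(13 + (1 + 14**2)) = -34*(13 + (1 + 196)) = -34*(13 + 197) = -34*210 = -7140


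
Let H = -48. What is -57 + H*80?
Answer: -3897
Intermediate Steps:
-57 + H*80 = -57 - 48*80 = -57 - 3840 = -3897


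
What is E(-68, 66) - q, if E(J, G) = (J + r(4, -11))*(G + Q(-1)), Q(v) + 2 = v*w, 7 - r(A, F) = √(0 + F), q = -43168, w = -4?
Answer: 39020 - 68*I*√11 ≈ 39020.0 - 225.53*I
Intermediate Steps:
r(A, F) = 7 - √F (r(A, F) = 7 - √(0 + F) = 7 - √F)
Q(v) = -2 - 4*v (Q(v) = -2 + v*(-4) = -2 - 4*v)
E(J, G) = (2 + G)*(7 + J - I*√11) (E(J, G) = (J + (7 - √(-11)))*(G + (-2 - 4*(-1))) = (J + (7 - I*√11))*(G + (-2 + 4)) = (J + (7 - I*√11))*(G + 2) = (7 + J - I*√11)*(2 + G) = (2 + G)*(7 + J - I*√11))
E(-68, 66) - q = (14 + 2*(-68) + 66*(-68) + 66*(7 - I*√11) - 2*I*√11) - 1*(-43168) = (14 - 136 - 4488 + (462 - 66*I*√11) - 2*I*√11) + 43168 = (-4148 - 68*I*√11) + 43168 = 39020 - 68*I*√11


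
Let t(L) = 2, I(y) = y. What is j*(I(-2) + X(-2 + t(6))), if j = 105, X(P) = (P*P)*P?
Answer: -210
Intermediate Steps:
X(P) = P**3 (X(P) = P**2*P = P**3)
j*(I(-2) + X(-2 + t(6))) = 105*(-2 + (-2 + 2)**3) = 105*(-2 + 0**3) = 105*(-2 + 0) = 105*(-2) = -210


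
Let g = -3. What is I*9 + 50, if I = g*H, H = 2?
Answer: -4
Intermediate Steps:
I = -6 (I = -3*2 = -6)
I*9 + 50 = -6*9 + 50 = -54 + 50 = -4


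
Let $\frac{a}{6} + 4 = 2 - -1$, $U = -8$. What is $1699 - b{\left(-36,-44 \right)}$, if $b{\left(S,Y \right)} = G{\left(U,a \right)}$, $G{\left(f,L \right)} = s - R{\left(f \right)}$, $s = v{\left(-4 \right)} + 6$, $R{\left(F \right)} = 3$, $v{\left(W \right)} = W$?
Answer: $1700$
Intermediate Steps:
$s = 2$ ($s = -4 + 6 = 2$)
$a = -6$ ($a = -24 + 6 \left(2 - -1\right) = -24 + 6 \left(2 + 1\right) = -24 + 6 \cdot 3 = -24 + 18 = -6$)
$G{\left(f,L \right)} = -1$ ($G{\left(f,L \right)} = 2 - 3 = -1$)
$b{\left(S,Y \right)} = -1$
$1699 - b{\left(-36,-44 \right)} = 1699 - -1 = 1699 + 1 = 1700$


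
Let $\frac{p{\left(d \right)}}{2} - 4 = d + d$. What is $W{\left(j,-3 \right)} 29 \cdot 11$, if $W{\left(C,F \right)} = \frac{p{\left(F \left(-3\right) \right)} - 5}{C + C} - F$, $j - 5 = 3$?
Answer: $\frac{27753}{16} \approx 1734.6$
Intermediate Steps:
$j = 8$ ($j = 5 + 3 = 8$)
$p{\left(d \right)} = 8 + 4 d$ ($p{\left(d \right)} = 8 + 2 \left(d + d\right) = 8 + 2 \cdot 2 d = 8 + 4 d$)
$W{\left(C,F \right)} = - F + \frac{3 - 12 F}{2 C}$ ($W{\left(C,F \right)} = \frac{\left(8 + 4 F \left(-3\right)\right) - 5}{C + C} - F = \frac{\left(8 + 4 \left(- 3 F\right)\right) - 5}{2 C} - F = \left(\left(8 - 12 F\right) - 5\right) \frac{1}{2 C} - F = \left(3 - 12 F\right) \frac{1}{2 C} - F = \frac{3 - 12 F}{2 C} - F = - F + \frac{3 - 12 F}{2 C}$)
$W{\left(j,-3 \right)} 29 \cdot 11 = \frac{\frac{3}{2} - -18 - 8 \left(-3\right)}{8} \cdot 29 \cdot 11 = \frac{\frac{3}{2} + 18 + 24}{8} \cdot 29 \cdot 11 = \frac{1}{8} \cdot \frac{87}{2} \cdot 29 \cdot 11 = \frac{87}{16} \cdot 29 \cdot 11 = \frac{2523}{16} \cdot 11 = \frac{27753}{16}$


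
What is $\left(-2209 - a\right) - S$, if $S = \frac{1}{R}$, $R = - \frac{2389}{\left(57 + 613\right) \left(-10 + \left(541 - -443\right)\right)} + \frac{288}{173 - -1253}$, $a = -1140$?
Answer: $- \frac{99099955787}{92268163} \approx -1074.0$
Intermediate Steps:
$R = \frac{92268163}{465289540}$ ($R = - \frac{2389}{670 \left(-10 + \left(541 + 443\right)\right)} + \frac{288}{173 + 1253} = - \frac{2389}{670 \left(-10 + 984\right)} + \frac{288}{1426} = - \frac{2389}{670 \cdot 974} + 288 \cdot \frac{1}{1426} = - \frac{2389}{652580} + \frac{144}{713} = \frac{92268163}{465289540} \approx 0.1983$)
$S = \frac{465289540}{92268163}$ ($S = \frac{1}{\frac{92268163}{465289540}} = \frac{465289540}{92268163} \approx 5.0428$)
$\left(-2209 - a\right) - S = \left(-2209 - -1140\right) - \frac{465289540}{92268163} = \left(-2209 + 1140\right) - \frac{465289540}{92268163} = -1069 - \frac{465289540}{92268163} = - \frac{99099955787}{92268163}$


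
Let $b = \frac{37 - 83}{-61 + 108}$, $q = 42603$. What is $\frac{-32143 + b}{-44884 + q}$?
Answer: $\frac{1510767}{107207} \approx 14.092$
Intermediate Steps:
$b = - \frac{46}{47}$ ($b = \frac{1}{47} \left(-46\right) = - \frac{46}{47} \approx -0.97872$)
$\frac{-32143 + b}{-44884 + q} = \frac{-32143 - \frac{46}{47}}{-44884 + 42603} = - \frac{1510767}{47 \left(-2281\right)} = \left(- \frac{1510767}{47}\right) \left(- \frac{1}{2281}\right) = \frac{1510767}{107207}$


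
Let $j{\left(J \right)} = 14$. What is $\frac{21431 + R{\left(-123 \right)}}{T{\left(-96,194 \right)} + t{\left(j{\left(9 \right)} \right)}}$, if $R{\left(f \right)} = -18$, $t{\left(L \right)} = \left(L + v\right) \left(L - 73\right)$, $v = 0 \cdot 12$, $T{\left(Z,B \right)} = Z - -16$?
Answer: $- \frac{21413}{906} \approx -23.635$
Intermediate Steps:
$T{\left(Z,B \right)} = 16 + Z$ ($T{\left(Z,B \right)} = Z + 16 = 16 + Z$)
$v = 0$
$t{\left(L \right)} = L \left(-73 + L\right)$ ($t{\left(L \right)} = \left(L + 0\right) \left(L - 73\right) = L \left(-73 + L\right)$)
$\frac{21431 + R{\left(-123 \right)}}{T{\left(-96,194 \right)} + t{\left(j{\left(9 \right)} \right)}} = \frac{21431 - 18}{\left(16 - 96\right) + 14 \left(-73 + 14\right)} = \frac{21413}{-80 + 14 \left(-59\right)} = \frac{21413}{-80 - 826} = \frac{21413}{-906} = 21413 \left(- \frac{1}{906}\right) = - \frac{21413}{906}$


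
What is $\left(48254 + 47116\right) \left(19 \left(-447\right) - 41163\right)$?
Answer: $-4735692720$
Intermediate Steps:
$\left(48254 + 47116\right) \left(19 \left(-447\right) - 41163\right) = 95370 \left(-8493 - 41163\right) = 95370 \left(-49656\right) = -4735692720$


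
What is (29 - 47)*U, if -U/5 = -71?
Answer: -6390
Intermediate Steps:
U = 355 (U = -5*(-71) = 355)
(29 - 47)*U = (29 - 47)*355 = -18*355 = -6390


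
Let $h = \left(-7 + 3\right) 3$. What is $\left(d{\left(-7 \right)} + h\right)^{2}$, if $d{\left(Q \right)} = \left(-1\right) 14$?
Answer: $676$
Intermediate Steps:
$d{\left(Q \right)} = -14$
$h = -12$ ($h = \left(-4\right) 3 = -12$)
$\left(d{\left(-7 \right)} + h\right)^{2} = \left(-14 - 12\right)^{2} = \left(-26\right)^{2} = 676$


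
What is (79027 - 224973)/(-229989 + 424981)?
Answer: -72973/97496 ≈ -0.74847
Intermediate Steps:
(79027 - 224973)/(-229989 + 424981) = -145946/194992 = -145946*1/194992 = -72973/97496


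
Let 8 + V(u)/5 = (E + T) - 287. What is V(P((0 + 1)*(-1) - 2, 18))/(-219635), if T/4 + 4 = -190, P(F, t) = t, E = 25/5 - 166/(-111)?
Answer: 118160/4875897 ≈ 0.024233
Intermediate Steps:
E = 721/111 (E = 25*(⅕) - 166*(-1/111) = 5 + 166/111 = 721/111 ≈ 6.4955)
T = -776 (T = -16 + 4*(-190) = -16 - 760 = -776)
V(u) = -590800/111 (V(u) = -40 + 5*((721/111 - 776) - 287) = -40 + 5*(-85415/111 - 287) = -40 + 5*(-117272/111) = -40 - 586360/111 = -590800/111)
V(P((0 + 1)*(-1) - 2, 18))/(-219635) = -590800/111/(-219635) = -590800/111*(-1/219635) = 118160/4875897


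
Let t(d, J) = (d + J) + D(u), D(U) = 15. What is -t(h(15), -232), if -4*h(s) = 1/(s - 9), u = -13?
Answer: 5209/24 ≈ 217.04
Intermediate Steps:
h(s) = -1/(4*(-9 + s)) (h(s) = -1/(4*(s - 9)) = -1/(4*(-9 + s)))
t(d, J) = 15 + J + d (t(d, J) = (d + J) + 15 = (J + d) + 15 = 15 + J + d)
-t(h(15), -232) = -(15 - 232 - 1/(-36 + 4*15)) = -(15 - 232 - 1/(-36 + 60)) = -(15 - 232 - 1/24) = -1*(-5209/24) = 5209/24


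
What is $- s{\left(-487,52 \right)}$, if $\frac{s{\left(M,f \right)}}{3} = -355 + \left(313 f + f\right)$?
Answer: $-47919$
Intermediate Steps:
$s{\left(M,f \right)} = -1065 + 942 f$ ($s{\left(M,f \right)} = 3 \left(-355 + \left(313 f + f\right)\right) = 3 \left(-355 + 314 f\right) = -1065 + 942 f$)
$- s{\left(-487,52 \right)} = - (-1065 + 942 \cdot 52) = - (-1065 + 48984) = \left(-1\right) 47919 = -47919$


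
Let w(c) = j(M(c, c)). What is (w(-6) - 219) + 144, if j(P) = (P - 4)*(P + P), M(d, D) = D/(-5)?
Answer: -2043/25 ≈ -81.720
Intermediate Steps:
M(d, D) = -D/5 (M(d, D) = D*(-⅕) = -D/5)
j(P) = 2*P*(-4 + P) (j(P) = (-4 + P)*(2*P) = 2*P*(-4 + P))
w(c) = -2*c*(-4 - c/5)/5 (w(c) = 2*(-c/5)*(-4 - c/5) = -2*c*(-4 - c/5)/5)
(w(-6) - 219) + 144 = ((2/25)*(-6)*(20 - 6) - 219) + 144 = ((2/25)*(-6)*14 - 219) + 144 = (-168/25 - 219) + 144 = -5643/25 + 144 = -2043/25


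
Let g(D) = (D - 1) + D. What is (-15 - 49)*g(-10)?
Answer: 1344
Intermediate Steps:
g(D) = -1 + 2*D (g(D) = (-1 + D) + D = -1 + 2*D)
(-15 - 49)*g(-10) = (-15 - 49)*(-1 + 2*(-10)) = -64*(-1 - 20) = -64*(-21) = 1344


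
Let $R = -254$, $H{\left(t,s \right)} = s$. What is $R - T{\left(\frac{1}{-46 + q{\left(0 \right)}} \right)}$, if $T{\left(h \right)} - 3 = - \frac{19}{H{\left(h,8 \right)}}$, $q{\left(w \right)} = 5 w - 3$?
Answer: $- \frac{2037}{8} \approx -254.63$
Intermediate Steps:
$q{\left(w \right)} = -3 + 5 w$
$T{\left(h \right)} = \frac{5}{8}$ ($T{\left(h \right)} = 3 - \frac{19}{8} = \frac{5}{8}$)
$R - T{\left(\frac{1}{-46 + q{\left(0 \right)}} \right)} = -254 - \frac{5}{8} = - \frac{2037}{8}$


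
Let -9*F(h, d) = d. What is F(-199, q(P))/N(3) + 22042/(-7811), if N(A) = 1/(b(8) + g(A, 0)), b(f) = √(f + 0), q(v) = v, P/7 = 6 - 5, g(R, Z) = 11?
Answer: -7475/657 - 14*√2/9 ≈ -13.577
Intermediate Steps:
P = 7 (P = 7*(6 - 5) = 7*1 = 7)
b(f) = √f
F(h, d) = -d/9
N(A) = 1/(11 + 2*√2) (N(A) = 1/(√8 + 11) = 1/(2*√2 + 11) = 1/(11 + 2*√2))
F(-199, q(P))/N(3) + 22042/(-7811) = (-⅑*7)/(11/113 - 2*√2/113) + 22042/(-7811) = -7/(9*(11/113 - 2*√2/113)) + 22042*(-1/7811) = -7/(9*(11/113 - 2*√2/113)) - 206/73 = -206/73 - 7/(9*(11/113 - 2*√2/113))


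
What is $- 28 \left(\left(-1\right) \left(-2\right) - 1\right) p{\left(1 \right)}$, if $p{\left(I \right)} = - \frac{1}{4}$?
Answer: $7$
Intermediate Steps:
$p{\left(I \right)} = - \frac{1}{4}$ ($p{\left(I \right)} = \left(-1\right) \frac{1}{4} = - \frac{1}{4}$)
$- 28 \left(\left(-1\right) \left(-2\right) - 1\right) p{\left(1 \right)} = - 28 \left(\left(-1\right) \left(-2\right) - 1\right) \left(- \frac{1}{4}\right) = - 28 \left(2 - 1\right) \left(- \frac{1}{4}\right) = \left(-28\right) 1 \left(- \frac{1}{4}\right) = \left(-28\right) \left(- \frac{1}{4}\right) = 7$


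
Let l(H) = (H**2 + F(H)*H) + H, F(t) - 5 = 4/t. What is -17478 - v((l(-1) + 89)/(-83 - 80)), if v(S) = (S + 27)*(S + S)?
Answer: -463613894/26569 ≈ -17449.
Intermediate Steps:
F(t) = 5 + 4/t
l(H) = H + H**2 + H*(5 + 4/H) (l(H) = (H**2 + (5 + 4/H)*H) + H = (H**2 + H*(5 + 4/H)) + H = H + H**2 + H*(5 + 4/H))
v(S) = 2*S*(27 + S) (v(S) = (27 + S)*(2*S) = 2*S*(27 + S))
-17478 - v((l(-1) + 89)/(-83 - 80)) = -17478 - 2*((4 + (-1)**2 + 6*(-1)) + 89)/(-83 - 80)*(27 + ((4 + (-1)**2 + 6*(-1)) + 89)/(-83 - 80)) = -17478 - 2*((4 + 1 - 6) + 89)/(-163)*(27 + ((4 + 1 - 6) + 89)/(-163)) = -17478 - 2*(-1 + 89)*(-1/163)*(27 + (-1 + 89)*(-1/163)) = -17478 - 2*88*(-1/163)*(27 + 88*(-1/163)) = -17478 - 2*(-88)*(27 - 88/163)/163 = -17478 - 2*(-88)*4313/(163*163) = -17478 - 1*(-759088/26569) = -17478 + 759088/26569 = -463613894/26569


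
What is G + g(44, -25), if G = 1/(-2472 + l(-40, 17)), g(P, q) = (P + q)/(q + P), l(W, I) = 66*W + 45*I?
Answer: 4346/4347 ≈ 0.99977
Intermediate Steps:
l(W, I) = 45*I + 66*W
g(P, q) = 1 (g(P, q) = (P + q)/(P + q) = 1)
G = -1/4347 (G = 1/(-2472 + (45*17 + 66*(-40))) = 1/(-2472 + (765 - 2640)) = 1/(-2472 - 1875) = 1/(-4347) = -1/4347 ≈ -0.00023004)
G + g(44, -25) = -1/4347 + 1 = 4346/4347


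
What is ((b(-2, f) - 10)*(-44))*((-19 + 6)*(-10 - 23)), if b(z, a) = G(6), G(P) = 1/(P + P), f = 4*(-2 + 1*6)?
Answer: 187187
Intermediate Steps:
f = 16 (f = 4*(-2 + 6) = 4*4 = 16)
G(P) = 1/(2*P)
b(z, a) = 1/12 (b(z, a) = (½)/6 = (½)*(⅙) = 1/12)
((b(-2, f) - 10)*(-44))*((-19 + 6)*(-10 - 23)) = ((1/12 - 10)*(-44))*((-19 + 6)*(-10 - 23)) = (-119/12*(-44))*(-13*(-33)) = (1309/3)*429 = 187187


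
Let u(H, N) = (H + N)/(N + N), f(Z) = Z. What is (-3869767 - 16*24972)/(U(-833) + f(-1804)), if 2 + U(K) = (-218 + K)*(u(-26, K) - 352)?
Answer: -7112685454/612428427 ≈ -11.614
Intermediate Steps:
u(H, N) = (H + N)/(2*N) (u(H, N) = (H + N)/((2*N)) = (H + N)*(1/(2*N)) = (H + N)/(2*N))
U(K) = -2 + (-352 + (-26 + K)/(2*K))*(-218 + K) (U(K) = -2 + (-218 + K)*((-26 + K)/(2*K) - 352) = -2 + (-218 + K)*(-352 + (-26 + K)/(2*K)) = -2 + (-352 + (-26 + K)/(2*K))*(-218 + K))
(-3869767 - 16*24972)/(U(-833) + f(-1804)) = (-3869767 - 16*24972)/((76612 + 2834/(-833) - 703/2*(-833)) - 1804) = (-3869767 - 399552)/((76612 + 2834*(-1/833) + 585599/2) - 1804) = -4269319/((76612 - 2834/833 + 585599/2) - 1804) = -4269319/(615433891/1666 - 1804) = -4269319/612428427/1666 = -4269319*1666/612428427 = -7112685454/612428427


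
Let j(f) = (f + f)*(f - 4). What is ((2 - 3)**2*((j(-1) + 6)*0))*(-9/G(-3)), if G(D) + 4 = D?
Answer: 0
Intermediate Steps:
G(D) = -4 + D
j(f) = 2*f*(-4 + f) (j(f) = (2*f)*(-4 + f) = 2*f*(-4 + f))
((2 - 3)**2*((j(-1) + 6)*0))*(-9/G(-3)) = ((2 - 3)**2*((2*(-1)*(-4 - 1) + 6)*0))*(-9/(-4 - 3)) = ((-1)**2*((2*(-1)*(-5) + 6)*0))*(-9/(-7)) = (1*((10 + 6)*0))*(-9*(-1/7)) = (1*(16*0))*(9/7) = (1*0)*(9/7) = 0*(9/7) = 0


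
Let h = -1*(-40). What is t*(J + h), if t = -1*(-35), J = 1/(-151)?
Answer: 211365/151 ≈ 1399.8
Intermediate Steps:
h = 40
J = -1/151 ≈ -0.0066225
t = 35
t*(J + h) = 35*(-1/151 + 40) = 35*(6039/151) = 211365/151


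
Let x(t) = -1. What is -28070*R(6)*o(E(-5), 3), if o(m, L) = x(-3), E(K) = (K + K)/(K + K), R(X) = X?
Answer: 168420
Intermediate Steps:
E(K) = 1 (E(K) = (2*K)/((2*K)) = (2*K)*(1/(2*K)) = 1)
o(m, L) = -1
-28070*R(6)*o(E(-5), 3) = -168420*(-1) = -28070*(-6) = 168420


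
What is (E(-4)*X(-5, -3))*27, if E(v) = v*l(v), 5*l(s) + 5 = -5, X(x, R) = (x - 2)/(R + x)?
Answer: 189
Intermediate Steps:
X(x, R) = (-2 + x)/(R + x)
l(s) = -2 (l(s) = -1 + (⅕)*(-5) = -1 - 1 = -2)
E(v) = -2*v (E(v) = v*(-2) = -2*v)
(E(-4)*X(-5, -3))*27 = ((-2*(-4))*((-2 - 5)/(-3 - 5)))*27 = (8*(-7/(-8)))*27 = (8*(-⅛*(-7)))*27 = (8*(7/8))*27 = 7*27 = 189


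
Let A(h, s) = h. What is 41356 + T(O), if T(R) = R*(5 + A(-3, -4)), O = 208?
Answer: 41772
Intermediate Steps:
T(R) = 2*R (T(R) = R*(5 - 3) = R*2 = 2*R)
41356 + T(O) = 41356 + 2*208 = 41356 + 416 = 41772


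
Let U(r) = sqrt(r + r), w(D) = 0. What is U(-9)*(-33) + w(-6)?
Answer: -99*I*sqrt(2) ≈ -140.01*I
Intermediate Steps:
U(r) = sqrt(2)*sqrt(r) (U(r) = sqrt(2*r) = sqrt(2)*sqrt(r))
U(-9)*(-33) + w(-6) = (sqrt(2)*sqrt(-9))*(-33) + 0 = (sqrt(2)*(3*I))*(-33) + 0 = (3*I*sqrt(2))*(-33) + 0 = -99*I*sqrt(2) + 0 = -99*I*sqrt(2)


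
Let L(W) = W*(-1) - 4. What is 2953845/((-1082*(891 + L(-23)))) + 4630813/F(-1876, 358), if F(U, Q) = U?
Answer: -8152022338/3298477 ≈ -2471.4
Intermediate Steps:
L(W) = -4 - W (L(W) = -W - 4 = -4 - W)
2953845/((-1082*(891 + L(-23)))) + 4630813/F(-1876, 358) = 2953845/((-1082*(891 + (-4 - 1*(-23))))) + 4630813/(-1876) = 2953845/((-1082*(891 + (-4 + 23)))) + 4630813*(-1/1876) = 2953845/((-1082*(891 + 19))) - 4630813/1876 = 2953845/((-1082*910)) - 4630813/1876 = 2953845/(-984620) - 4630813/1876 = 2953845*(-1/984620) - 4630813/1876 = -590769/196924 - 4630813/1876 = -8152022338/3298477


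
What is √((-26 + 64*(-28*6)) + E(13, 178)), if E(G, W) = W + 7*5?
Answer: I*√10565 ≈ 102.79*I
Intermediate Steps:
E(G, W) = 35 + W (E(G, W) = W + 35 = 35 + W)
√((-26 + 64*(-28*6)) + E(13, 178)) = √((-26 + 64*(-28*6)) + (35 + 178)) = √((-26 + 64*(-168)) + 213) = √((-26 - 10752) + 213) = √(-10778 + 213) = √(-10565) = I*√10565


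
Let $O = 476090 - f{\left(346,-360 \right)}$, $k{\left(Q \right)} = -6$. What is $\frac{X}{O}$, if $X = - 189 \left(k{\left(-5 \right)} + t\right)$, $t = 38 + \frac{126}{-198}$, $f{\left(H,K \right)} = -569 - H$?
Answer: $- \frac{13041}{1049411} \approx -0.012427$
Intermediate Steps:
$t = \frac{411}{11}$ ($t = 38 + 126 \left(- \frac{1}{198}\right) = 38 - \frac{7}{11} = \frac{411}{11} \approx 37.364$)
$X = - \frac{65205}{11}$ ($X = - 189 \left(-6 + \frac{411}{11}\right) = \left(-189\right) \frac{345}{11} = - \frac{65205}{11} \approx -5927.7$)
$O = 477005$ ($O = 476090 - \left(-569 - 346\right) = 476090 - -915 = 476090 + 915 = 477005$)
$\frac{X}{O} = - \frac{65205}{11 \cdot 477005} = \left(- \frac{65205}{11}\right) \frac{1}{477005} = - \frac{13041}{1049411}$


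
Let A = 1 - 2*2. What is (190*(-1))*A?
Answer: 570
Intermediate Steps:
A = -3 (A = 1 - 4 = -3)
(190*(-1))*A = (190*(-1))*(-3) = -190*(-3) = 570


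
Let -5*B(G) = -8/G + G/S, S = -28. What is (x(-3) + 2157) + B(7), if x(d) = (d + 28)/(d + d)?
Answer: 904307/420 ≈ 2153.1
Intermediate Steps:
B(G) = G/140 + 8/(5*G) (B(G) = -(-8/G + G/(-28))/5 = -(-8/G + G*(-1/28))/5 = -(-8/G - G/28)/5 = G/140 + 8/(5*G))
x(d) = (28 + d)/(2*d) (x(d) = (28 + d)/((2*d)) = (28 + d)*(1/(2*d)) = (28 + d)/(2*d))
(x(-3) + 2157) + B(7) = ((1/2)*(28 - 3)/(-3) + 2157) + (1/140)*(224 + 7**2)/7 = ((1/2)*(-1/3)*25 + 2157) + (1/140)*(1/7)*(224 + 49) = (-25/6 + 2157) + (1/140)*(1/7)*273 = 12917/6 + 39/140 = 904307/420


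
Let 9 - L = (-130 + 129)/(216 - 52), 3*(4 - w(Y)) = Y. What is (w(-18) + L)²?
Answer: 9715689/26896 ≈ 361.23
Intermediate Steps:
w(Y) = 4 - Y/3
L = 1477/164 (L = 9 - (-130 + 129)/(216 - 52) = 9 - (-1)/164 = 9 - 1*(-1/164) = 9 + 1/164 = 1477/164 ≈ 9.0061)
(w(-18) + L)² = ((4 - ⅓*(-18)) + 1477/164)² = ((4 + 6) + 1477/164)² = (10 + 1477/164)² = (3117/164)² = 9715689/26896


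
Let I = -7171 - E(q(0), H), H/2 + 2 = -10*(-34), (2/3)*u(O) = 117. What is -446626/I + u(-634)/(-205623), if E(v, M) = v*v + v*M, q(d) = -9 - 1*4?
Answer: -5102046229/16541228 ≈ -308.44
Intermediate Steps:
u(O) = 351/2 (u(O) = (3/2)*117 = 351/2)
q(d) = -13 (q(d) = -9 - 4 = -13)
H = 676 (H = -4 + 2*(-10*(-34)) = -4 + 2*340 = -4 + 680 = 676)
E(v, M) = v² + M*v
I = 1448 (I = -7171 - (-13)*(676 - 13) = -7171 - (-13)*663 = -7171 - 1*(-8619) = -7171 + 8619 = 1448)
-446626/I + u(-634)/(-205623) = -446626/1448 + (351/2)/(-205623) = -446626*1/1448 + (351/2)*(-1/205623) = -223313/724 - 39/45694 = -5102046229/16541228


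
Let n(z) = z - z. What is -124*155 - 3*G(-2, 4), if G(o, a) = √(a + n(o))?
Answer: -19226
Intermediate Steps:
n(z) = 0
G(o, a) = √a (G(o, a) = √(a + 0) = √a)
-124*155 - 3*G(-2, 4) = -124*155 - 3*√4 = -19220 - 3*2 = -19220 - 6 = -19226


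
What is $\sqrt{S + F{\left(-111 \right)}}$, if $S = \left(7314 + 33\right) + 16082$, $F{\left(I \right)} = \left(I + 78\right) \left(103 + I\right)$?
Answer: $\sqrt{23693} \approx 153.93$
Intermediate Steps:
$F{\left(I \right)} = \left(78 + I\right) \left(103 + I\right)$
$S = 23429$ ($S = 7347 + 16082 = 23429$)
$\sqrt{S + F{\left(-111 \right)}} = \sqrt{23429 + \left(8034 + \left(-111\right)^{2} + 181 \left(-111\right)\right)} = \sqrt{23429 + \left(8034 + 12321 - 20091\right)} = \sqrt{23429 + 264} = \sqrt{23693}$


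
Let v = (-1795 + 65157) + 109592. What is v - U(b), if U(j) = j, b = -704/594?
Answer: 4669790/27 ≈ 1.7296e+5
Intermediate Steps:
b = -32/27 (b = -704*1/594 = -32/27 ≈ -1.1852)
v = 172954 (v = 63362 + 109592 = 172954)
v - U(b) = 172954 - 1*(-32/27) = 172954 + 32/27 = 4669790/27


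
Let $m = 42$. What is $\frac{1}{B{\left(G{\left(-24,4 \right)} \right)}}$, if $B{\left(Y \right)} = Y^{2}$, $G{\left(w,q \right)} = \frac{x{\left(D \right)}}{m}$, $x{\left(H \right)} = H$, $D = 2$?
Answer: $441$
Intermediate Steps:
$G{\left(w,q \right)} = \frac{1}{21}$ ($G{\left(w,q \right)} = \frac{2}{42} = 2 \cdot \frac{1}{42} = \frac{1}{21}$)
$\frac{1}{B{\left(G{\left(-24,4 \right)} \right)}} = \frac{1}{\left(\frac{1}{21}\right)^{2}} = \frac{1}{\frac{1}{441}} = 441$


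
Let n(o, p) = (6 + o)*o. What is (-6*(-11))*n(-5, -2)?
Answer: -330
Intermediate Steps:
n(o, p) = o*(6 + o)
(-6*(-11))*n(-5, -2) = (-6*(-11))*(-5*(6 - 5)) = 66*(-5*1) = 66*(-5) = -330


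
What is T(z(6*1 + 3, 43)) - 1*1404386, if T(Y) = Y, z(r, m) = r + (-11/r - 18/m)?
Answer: -543494534/387 ≈ -1.4044e+6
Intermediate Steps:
z(r, m) = r - 18/m - 11/r (z(r, m) = r + (-18/m - 11/r) = r - 18/m - 11/r)
T(z(6*1 + 3, 43)) - 1*1404386 = ((6*1 + 3) - 18/43 - 11/(6*1 + 3)) - 1*1404386 = ((6 + 3) - 18*1/43 - 11/(6 + 3)) - 1404386 = (9 - 18/43 - 11/9) - 1404386 = 2848/387 - 1404386 = -543494534/387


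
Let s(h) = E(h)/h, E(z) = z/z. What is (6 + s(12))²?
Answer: 5329/144 ≈ 37.007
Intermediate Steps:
E(z) = 1
s(h) = 1/h
(6 + s(12))² = (6 + 1/12)² = (73/12)² = 5329/144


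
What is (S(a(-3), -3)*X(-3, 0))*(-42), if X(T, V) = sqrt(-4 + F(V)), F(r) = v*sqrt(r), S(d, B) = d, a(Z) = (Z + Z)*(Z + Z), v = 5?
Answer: -3024*I ≈ -3024.0*I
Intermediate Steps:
a(Z) = 4*Z**2 (a(Z) = (2*Z)*(2*Z) = 4*Z**2)
F(r) = 5*sqrt(r)
X(T, V) = sqrt(-4 + 5*sqrt(V))
(S(a(-3), -3)*X(-3, 0))*(-42) = ((4*(-3)**2)*sqrt(-4 + 5*sqrt(0)))*(-42) = ((4*9)*sqrt(-4 + 5*0))*(-42) = (36*sqrt(-4 + 0))*(-42) = (36*sqrt(-4))*(-42) = (36*(2*I))*(-42) = (72*I)*(-42) = -3024*I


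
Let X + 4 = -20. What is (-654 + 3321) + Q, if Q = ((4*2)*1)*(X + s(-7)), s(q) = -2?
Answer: 2459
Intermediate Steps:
X = -24 (X = -4 - 20 = -24)
Q = -208 (Q = ((4*2)*1)*(-24 - 2) = (8*1)*(-26) = 8*(-26) = -208)
(-654 + 3321) + Q = (-654 + 3321) - 208 = 2667 - 208 = 2459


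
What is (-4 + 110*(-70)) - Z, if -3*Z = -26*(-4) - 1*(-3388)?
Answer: -6540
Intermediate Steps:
Z = -1164 (Z = -(-26*(-4) - 1*(-3388))/3 = -(104 + 3388)/3 = -1/3*3492 = -1164)
(-4 + 110*(-70)) - Z = (-4 + 110*(-70)) - 1*(-1164) = (-4 - 7700) + 1164 = -7704 + 1164 = -6540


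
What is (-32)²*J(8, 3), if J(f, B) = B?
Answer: 3072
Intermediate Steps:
(-32)²*J(8, 3) = (-32)²*3 = 1024*3 = 3072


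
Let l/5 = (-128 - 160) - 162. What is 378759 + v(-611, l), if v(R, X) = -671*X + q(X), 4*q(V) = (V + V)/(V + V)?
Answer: 7554037/4 ≈ 1.8885e+6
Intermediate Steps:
l = -2250 (l = 5*((-128 - 160) - 162) = 5*(-288 - 162) = 5*(-450) = -2250)
q(V) = ¼ (q(V) = ((V + V)/(V + V))/4 = ((2*V)/((2*V)))/4 = ((2*V)*(1/(2*V)))/4 = (¼)*1 = ¼)
v(R, X) = ¼ - 671*X (v(R, X) = -671*X + ¼ = ¼ - 671*X)
378759 + v(-611, l) = 378759 + (¼ - 671*(-2250)) = 378759 + (¼ + 1509750) = 378759 + 6039001/4 = 7554037/4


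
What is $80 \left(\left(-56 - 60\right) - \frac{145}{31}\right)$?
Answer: $- \frac{299280}{31} \approx -9654.2$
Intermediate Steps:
$80 \left(\left(-56 - 60\right) - \frac{145}{31}\right) = 80 \left(-116 - \frac{145}{31}\right) = 80 \left(- \frac{3741}{31}\right) = - \frac{299280}{31}$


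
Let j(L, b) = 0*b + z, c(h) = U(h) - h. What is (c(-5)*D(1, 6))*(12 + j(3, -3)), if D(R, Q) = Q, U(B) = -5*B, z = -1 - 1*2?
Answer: 1620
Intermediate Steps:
z = -3 (z = -1 - 2 = -3)
c(h) = -6*h (c(h) = -5*h - h = -6*h)
j(L, b) = -3 (j(L, b) = 0*b - 3 = 0 - 3 = -3)
(c(-5)*D(1, 6))*(12 + j(3, -3)) = (-6*(-5)*6)*(12 - 3) = (30*6)*9 = 180*9 = 1620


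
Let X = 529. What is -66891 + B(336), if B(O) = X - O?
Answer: -66698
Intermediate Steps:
B(O) = 529 - O
-66891 + B(336) = -66891 + (529 - 1*336) = -66891 + (529 - 336) = -66891 + 193 = -66698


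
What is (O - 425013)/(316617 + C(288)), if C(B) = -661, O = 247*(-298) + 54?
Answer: -498565/315956 ≈ -1.5780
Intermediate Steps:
O = -73552 (O = -73606 + 54 = -73552)
(O - 425013)/(316617 + C(288)) = (-73552 - 425013)/(316617 - 661) = -498565/315956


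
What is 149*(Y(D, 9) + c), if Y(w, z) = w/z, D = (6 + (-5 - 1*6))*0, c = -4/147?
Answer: -596/147 ≈ -4.0544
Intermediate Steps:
c = -4/147 (c = -4*1/147 = -4/147 ≈ -0.027211)
D = 0 (D = (6 + (-5 - 6))*0 = (6 - 11)*0 = -5*0 = 0)
149*(Y(D, 9) + c) = 149*(0/9 - 4/147) = 149*(0*(1/9) - 4/147) = 149*(0 - 4/147) = 149*(-4/147) = -596/147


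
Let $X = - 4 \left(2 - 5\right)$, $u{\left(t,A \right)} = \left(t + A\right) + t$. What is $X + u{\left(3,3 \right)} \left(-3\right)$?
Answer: $-15$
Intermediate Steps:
$u{\left(t,A \right)} = A + 2 t$ ($u{\left(t,A \right)} = \left(A + t\right) + t = A + 2 t$)
$X = 12$ ($X = \left(-4\right) \left(-3\right) = 12$)
$X + u{\left(3,3 \right)} \left(-3\right) = 12 + \left(3 + 2 \cdot 3\right) \left(-3\right) = 12 + \left(3 + 6\right) \left(-3\right) = 12 + 9 \left(-3\right) = 12 - 27 = -15$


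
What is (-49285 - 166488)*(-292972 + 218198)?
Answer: 16134210302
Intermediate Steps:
(-49285 - 166488)*(-292972 + 218198) = -215773*(-74774) = 16134210302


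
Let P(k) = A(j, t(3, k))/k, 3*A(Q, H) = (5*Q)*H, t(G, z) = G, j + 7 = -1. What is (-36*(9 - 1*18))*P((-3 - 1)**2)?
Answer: -810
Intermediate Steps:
j = -8 (j = -7 - 1 = -8)
A(Q, H) = 5*H*Q/3 (A(Q, H) = ((5*Q)*H)/3 = (5*H*Q)/3 = 5*H*Q/3)
P(k) = -40/k (P(k) = ((5/3)*3*(-8))/k = -40/k)
(-36*(9 - 1*18))*P((-3 - 1)**2) = (-36*(9 - 1*18))*(-40/(-3 - 1)**2) = (-36*(9 - 18))*(-40/((-4)**2)) = (-36*(-9))*(-40/16) = 324*(-40*1/16) = 324*(-5/2) = -810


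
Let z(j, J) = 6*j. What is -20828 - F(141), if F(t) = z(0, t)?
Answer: -20828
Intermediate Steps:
F(t) = 0 (F(t) = 6*0 = 0)
-20828 - F(141) = -20828 - 1*0 = -20828 + 0 = -20828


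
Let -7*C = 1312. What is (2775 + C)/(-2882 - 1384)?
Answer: -18113/29862 ≈ -0.60656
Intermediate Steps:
C = -1312/7 (C = -1/7*1312 = -1312/7 ≈ -187.43)
(2775 + C)/(-2882 - 1384) = (2775 - 1312/7)/(-2882 - 1384) = (18113/7)/(-4266) = (18113/7)*(-1/4266) = -18113/29862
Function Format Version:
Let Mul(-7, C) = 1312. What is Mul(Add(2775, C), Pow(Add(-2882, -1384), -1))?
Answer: Rational(-18113, 29862) ≈ -0.60656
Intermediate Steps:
C = Rational(-1312, 7) (C = Mul(Rational(-1, 7), 1312) = Rational(-1312, 7) ≈ -187.43)
Mul(Add(2775, C), Pow(Add(-2882, -1384), -1)) = Mul(Add(2775, Rational(-1312, 7)), Pow(Add(-2882, -1384), -1)) = Mul(Rational(18113, 7), Pow(-4266, -1)) = Mul(Rational(18113, 7), Rational(-1, 4266)) = Rational(-18113, 29862)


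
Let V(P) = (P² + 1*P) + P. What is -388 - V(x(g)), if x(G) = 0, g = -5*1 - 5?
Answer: -388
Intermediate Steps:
g = -10 (g = -5 - 5 = -10)
V(P) = P² + 2*P (V(P) = (P² + P) + P = (P + P²) + P = P² + 2*P)
-388 - V(x(g)) = -388 - 0*(2 + 0) = -388 - 0*2 = -388 - 1*0 = -388 + 0 = -388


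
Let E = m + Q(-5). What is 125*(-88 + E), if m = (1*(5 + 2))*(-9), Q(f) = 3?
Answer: -18500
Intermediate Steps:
m = -63 (m = (1*7)*(-9) = 7*(-9) = -63)
E = -60 (E = -63 + 3 = -60)
125*(-88 + E) = 125*(-88 - 60) = 125*(-148) = -18500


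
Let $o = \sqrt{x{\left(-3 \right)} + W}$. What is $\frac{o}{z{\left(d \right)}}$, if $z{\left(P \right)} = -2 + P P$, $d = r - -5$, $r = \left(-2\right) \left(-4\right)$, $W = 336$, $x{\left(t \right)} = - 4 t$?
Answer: $\frac{2 \sqrt{87}}{167} \approx 0.11171$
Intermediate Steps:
$r = 8$
$d = 13$ ($d = 8 - -5 = 8 + 5 = 13$)
$z{\left(P \right)} = -2 + P^{2}$
$o = 2 \sqrt{87}$ ($o = \sqrt{\left(-4\right) \left(-3\right) + 336} = \sqrt{12 + 336} = \sqrt{348} = 2 \sqrt{87} \approx 18.655$)
$\frac{o}{z{\left(d \right)}} = \frac{2 \sqrt{87}}{-2 + 13^{2}} = \frac{2 \sqrt{87}}{-2 + 169} = \frac{2 \sqrt{87}}{167}$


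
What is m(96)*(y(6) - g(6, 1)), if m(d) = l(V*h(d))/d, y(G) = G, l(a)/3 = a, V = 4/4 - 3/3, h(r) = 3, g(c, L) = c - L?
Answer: 0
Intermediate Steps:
V = 0 (V = 4*(1/4) - 3*1/3 = 1 - 1 = 0)
l(a) = 3*a
m(d) = 0 (m(d) = (3*(0*3))/d = (3*0)/d = 0/d = 0)
m(96)*(y(6) - g(6, 1)) = 0*(6 - (6 - 1*1)) = 0*(6 - (6 - 1)) = 0*(6 - 1*5) = 0*(6 - 5) = 0*1 = 0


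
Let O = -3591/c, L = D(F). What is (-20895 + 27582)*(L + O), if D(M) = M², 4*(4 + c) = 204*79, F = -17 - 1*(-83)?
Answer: 16745498469/575 ≈ 2.9123e+7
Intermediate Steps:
F = 66 (F = -17 + 83 = 66)
c = 4025 (c = -4 + (204*79)/4 = -4 + (¼)*16116 = -4 + 4029 = 4025)
L = 4356 (L = 66² = 4356)
O = -513/575 (O = -3591/4025 = -3591*1/4025 = -513/575 ≈ -0.89217)
(-20895 + 27582)*(L + O) = (-20895 + 27582)*(4356 - 513/575) = 6687*(2504187/575) = 16745498469/575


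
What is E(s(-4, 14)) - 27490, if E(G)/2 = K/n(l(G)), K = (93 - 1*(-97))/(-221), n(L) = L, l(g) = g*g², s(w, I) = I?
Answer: -4167649035/151606 ≈ -27490.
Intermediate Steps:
l(g) = g³
K = -190/221 (K = (93 + 97)*(-1/221) = 190*(-1/221) = -190/221 ≈ -0.85973)
E(G) = -380/(221*G³) (E(G) = 2*(-190/(221*G³)) = -380/(221*G³))
E(s(-4, 14)) - 27490 = -380/221/14³ - 27490 = -380/221*1/2744 - 27490 = -95/151606 - 27490 = -4167649035/151606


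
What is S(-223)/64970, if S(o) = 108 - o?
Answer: 331/64970 ≈ 0.0050947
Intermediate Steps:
S(-223)/64970 = (108 - 1*(-223))/64970 = (108 + 223)*(1/64970) = 331*(1/64970) = 331/64970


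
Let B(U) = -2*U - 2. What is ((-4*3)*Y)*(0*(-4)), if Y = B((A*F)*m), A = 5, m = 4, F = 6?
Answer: 0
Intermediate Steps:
B(U) = -2 - 2*U
Y = -242 (Y = -2 - 2*5*6*4 = -2 - 60*4 = -2 - 2*120 = -2 - 240 = -242)
((-4*3)*Y)*(0*(-4)) = (-4*3*(-242))*(0*(-4)) = -12*(-242)*0 = 2904*0 = 0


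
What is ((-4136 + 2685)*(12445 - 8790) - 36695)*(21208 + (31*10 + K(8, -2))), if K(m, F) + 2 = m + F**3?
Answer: -114897591600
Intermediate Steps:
K(m, F) = -2 + m + F**3 (K(m, F) = -2 + (m + F**3) = -2 + m + F**3)
((-4136 + 2685)*(12445 - 8790) - 36695)*(21208 + (31*10 + K(8, -2))) = ((-4136 + 2685)*(12445 - 8790) - 36695)*(21208 + (31*10 + (-2 + 8 + (-2)**3))) = (-1451*3655 - 36695)*(21208 + (310 + (-2 + 8 - 8))) = (-5303405 - 36695)*(21208 + (310 - 2)) = -5340100*(21208 + 308) = -5340100*21516 = -114897591600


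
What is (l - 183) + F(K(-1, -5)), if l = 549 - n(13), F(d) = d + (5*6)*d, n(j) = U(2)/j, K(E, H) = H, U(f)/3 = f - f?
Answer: 211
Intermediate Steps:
U(f) = 0 (U(f) = 3*(f - f) = 3*0 = 0)
n(j) = 0 (n(j) = 0/j = 0)
F(d) = 31*d (F(d) = d + 30*d = 31*d)
l = 549 (l = 549 - 1*0 = 549 + 0 = 549)
(l - 183) + F(K(-1, -5)) = (549 - 183) + 31*(-5) = 366 - 155 = 211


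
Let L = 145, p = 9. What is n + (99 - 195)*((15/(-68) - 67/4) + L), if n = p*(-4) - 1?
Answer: -209573/17 ≈ -12328.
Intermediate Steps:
n = -37 (n = 9*(-4) - 1 = -36 - 1 = -37)
n + (99 - 195)*((15/(-68) - 67/4) + L) = -37 + (99 - 195)*((15/(-68) - 67/4) + 145) = -37 - 96*((15*(-1/68) - 67*1/4) + 145) = -37 - 96*((-15/68 - 67/4) + 145) = -37 - 96*(-577/34 + 145) = -37 - 96*4353/34 = -37 - 208944/17 = -209573/17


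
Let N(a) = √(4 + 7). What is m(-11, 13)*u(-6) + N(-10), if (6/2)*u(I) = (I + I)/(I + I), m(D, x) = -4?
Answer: -4/3 + √11 ≈ 1.9833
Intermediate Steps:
N(a) = √11
u(I) = ⅓ (u(I) = ((I + I)/(I + I))/3 = ((2*I)/((2*I)))/3 = ((2*I)*(1/(2*I)))/3 = (⅓)*1 = ⅓)
m(-11, 13)*u(-6) + N(-10) = -4*⅓ + √11 = -4/3 + √11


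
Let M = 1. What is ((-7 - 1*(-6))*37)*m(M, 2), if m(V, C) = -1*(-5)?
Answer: -185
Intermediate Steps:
m(V, C) = 5
((-7 - 1*(-6))*37)*m(M, 2) = ((-7 - 1*(-6))*37)*5 = ((-7 + 6)*37)*5 = -1*37*5 = -37*5 = -185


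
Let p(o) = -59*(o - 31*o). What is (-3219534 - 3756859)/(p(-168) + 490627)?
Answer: -6976393/193267 ≈ -36.097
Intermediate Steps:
p(o) = 1770*o (p(o) = -(-1770)*o = 1770*o)
(-3219534 - 3756859)/(p(-168) + 490627) = (-3219534 - 3756859)/(1770*(-168) + 490627) = -6976393/(-297360 + 490627) = -6976393/193267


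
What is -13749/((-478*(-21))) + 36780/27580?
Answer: -23809/659162 ≈ -0.036120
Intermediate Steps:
-13749/((-478*(-21))) + 36780/27580 = -13749/10038 + 36780*(1/27580) = -13749*1/10038 + 1839/1379 = -4583/3346 + 1839/1379 = -23809/659162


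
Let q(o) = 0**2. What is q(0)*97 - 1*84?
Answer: -84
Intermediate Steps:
q(o) = 0
q(0)*97 - 1*84 = 0*97 - 1*84 = 0 - 84 = -84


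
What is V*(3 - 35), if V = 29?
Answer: -928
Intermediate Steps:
V*(3 - 35) = 29*(3 - 35) = 29*(-32) = -928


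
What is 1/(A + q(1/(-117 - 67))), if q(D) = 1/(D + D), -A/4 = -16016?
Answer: 1/63972 ≈ 1.5632e-5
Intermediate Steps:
A = 64064 (A = -4*(-16016) = 64064)
q(D) = 1/(2*D)
1/(A + q(1/(-117 - 67))) = 1/(64064 + 1/(2*(1/(-117 - 67)))) = 1/(64064 + 1/(2*(1/(-184)))) = 1/(64064 + 1/(2*(-1/184))) = 1/(64064 + (½)*(-184)) = 1/(64064 - 92) = 1/63972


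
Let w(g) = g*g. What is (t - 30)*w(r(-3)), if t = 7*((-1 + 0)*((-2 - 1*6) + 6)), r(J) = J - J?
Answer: 0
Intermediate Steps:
r(J) = 0
w(g) = g²
t = 14 (t = 7*(-((-2 - 6) + 6)) = 7*(-(-8 + 6)) = 7*(-1*(-2)) = 7*2 = 14)
(t - 30)*w(r(-3)) = (14 - 30)*0² = -16*0 = 0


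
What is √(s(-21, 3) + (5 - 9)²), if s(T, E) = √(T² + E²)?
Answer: √(16 + 15*√2) ≈ 6.1003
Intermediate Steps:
s(T, E) = √(E² + T²)
√(s(-21, 3) + (5 - 9)²) = √(√(3² + (-21)²) + (5 - 9)²) = √(√(9 + 441) + (-4)²) = √(√450 + 16) = √(15*√2 + 16) = √(16 + 15*√2)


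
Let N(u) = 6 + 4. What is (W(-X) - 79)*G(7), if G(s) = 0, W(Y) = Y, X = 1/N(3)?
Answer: 0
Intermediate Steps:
N(u) = 10
X = ⅒ (X = 1/10 = ⅒ ≈ 0.10000)
(W(-X) - 79)*G(7) = (-1*⅒ - 79)*0 = (-⅒ - 79)*0 = -791/10*0 = 0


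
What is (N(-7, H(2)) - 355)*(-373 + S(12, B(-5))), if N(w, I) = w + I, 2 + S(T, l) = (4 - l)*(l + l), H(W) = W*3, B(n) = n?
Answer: 165540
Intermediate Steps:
H(W) = 3*W
S(T, l) = -2 + 2*l*(4 - l) (S(T, l) = -2 + (4 - l)*(l + l) = -2 + (4 - l)*(2*l) = -2 + 2*l*(4 - l))
N(w, I) = I + w
(N(-7, H(2)) - 355)*(-373 + S(12, B(-5))) = ((3*2 - 7) - 355)*(-373 + (-2 - 2*(-5)² + 8*(-5))) = ((6 - 7) - 355)*(-373 + (-2 - 2*25 - 40)) = (-1 - 355)*(-373 + (-2 - 50 - 40)) = -356*(-373 - 92) = -356*(-465) = 165540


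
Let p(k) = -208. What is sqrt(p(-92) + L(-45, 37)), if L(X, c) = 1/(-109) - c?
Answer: I*sqrt(2910954)/109 ≈ 15.653*I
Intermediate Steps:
L(X, c) = -1/109 - c
sqrt(p(-92) + L(-45, 37)) = sqrt(-208 + (-1/109 - 1*37)) = sqrt(-208 + (-1/109 - 37)) = sqrt(-208 - 4034/109) = sqrt(-26706/109) = I*sqrt(2910954)/109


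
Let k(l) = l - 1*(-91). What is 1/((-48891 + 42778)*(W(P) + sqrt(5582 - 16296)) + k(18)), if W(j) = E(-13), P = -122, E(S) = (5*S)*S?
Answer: I/(-5165376*I + 6113*sqrt(10714)) ≈ -1.9073e-7 + 2.3365e-8*I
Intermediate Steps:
E(S) = 5*S**2
W(j) = 845 (W(j) = 5*(-13)**2 = 5*169 = 845)
k(l) = 91 + l (k(l) = l + 91 = 91 + l)
1/((-48891 + 42778)*(W(P) + sqrt(5582 - 16296)) + k(18)) = 1/((-48891 + 42778)*(845 + sqrt(5582 - 16296)) + (91 + 18)) = 1/(-6113*(845 + sqrt(-10714)) + 109) = 1/(-6113*(845 + I*sqrt(10714)) + 109) = 1/((-5165485 - 6113*I*sqrt(10714)) + 109) = 1/(-5165376 - 6113*I*sqrt(10714))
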